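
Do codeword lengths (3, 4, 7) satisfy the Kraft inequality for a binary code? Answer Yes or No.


Kraft sum = sum(2^(-l_i)) = 0.1953, need <= 1. Result: satisfied (a binary prefix-free code with these lengths exists)

Yes


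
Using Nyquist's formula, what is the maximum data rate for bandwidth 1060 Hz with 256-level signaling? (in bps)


Rate = 2 * B * log2(M) = 2 * 1060 * 8.0 = 16960.0

16960.0 bps


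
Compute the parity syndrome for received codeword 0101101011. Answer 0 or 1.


Syndrome = XOR of all bits = 0 XOR 1 XOR 0 XOR 1 XOR 1 XOR 0 XOR 1 XOR 0 XOR 1 XOR 1 = 0

0


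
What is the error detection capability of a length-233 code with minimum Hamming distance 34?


Detection capability = d_min - 1 = 34 - 1 = 33

33 errors


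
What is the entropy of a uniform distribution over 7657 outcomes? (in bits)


H = log2(n) = log2(7657) = 12.9026

12.9026 bits


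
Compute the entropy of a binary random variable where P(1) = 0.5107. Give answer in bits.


H = -p*log2(p) - (1-p)*log2(1-p). -0.5107*log2(0.5107) = 0.495099; -0.4893*log2(0.4893) = 0.504570. H = 0.495099 + 0.504570 = 0.9997

0.9997 bits


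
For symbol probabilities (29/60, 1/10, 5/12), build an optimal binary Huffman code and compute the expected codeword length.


Huffman construction (repeatedly merge the two least-probable nodes; each merge adds 1 bit to every symbol beneath it): 1/10 + 5/12 = 31/60; 29/60 + 31/60 = 1. Resulting codeword lengths (in the order the probabilities were given): (1, 2, 2). L_avg = sum(p_i * l_i) = 29/60*1 + 1/10*2 + 5/12*2 = 91/60 = 1.5167

1.5167 bits


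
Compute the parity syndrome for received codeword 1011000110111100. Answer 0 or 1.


Syndrome = XOR of all bits = 1 XOR 0 XOR 1 XOR 1 XOR 0 XOR 0 XOR 0 XOR 1 XOR 1 XOR 0 XOR 1 XOR 1 XOR 1 XOR 1 XOR 0 XOR 0 = 1

1


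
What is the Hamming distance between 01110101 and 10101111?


Count differing positions: ^ ^ . ^ ^ . ^ . = 5 differences

5


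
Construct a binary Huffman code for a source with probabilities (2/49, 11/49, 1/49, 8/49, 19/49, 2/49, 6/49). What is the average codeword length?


Huffman construction (repeatedly merge the two least-probable nodes; each merge adds 1 bit to every symbol beneath it): 1/49 + 2/49 = 3/49; 2/49 + 3/49 = 5/49; 5/49 + 6/49 = 11/49; 8/49 + 11/49 = 19/49; 11/49 + 19/49 = 30/49; 19/49 + 30/49 = 1. Resulting codeword lengths (in the order the probabilities were given): (5, 2, 5, 2, 2, 4, 3). L_avg = sum(p_i * l_i) = 2/49*5 + 11/49*2 + 1/49*5 + 8/49*2 + 19/49*2 + 2/49*4 + 6/49*3 = 117/49 = 2.3878

2.3878 bits


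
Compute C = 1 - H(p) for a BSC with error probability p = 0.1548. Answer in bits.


H(p) = -p*log2(p) - (1-p)*log2(1-p) = -0.1548*log2(0.1548) - 0.8452*log2(0.8452) = 0.416648 + 0.205075 = 0.6217. C = 1 - H(p) = 1 - 0.6217 = 0.3783

0.3783 bits


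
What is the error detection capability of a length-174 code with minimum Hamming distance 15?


Detection capability = d_min - 1 = 15 - 1 = 14

14 errors


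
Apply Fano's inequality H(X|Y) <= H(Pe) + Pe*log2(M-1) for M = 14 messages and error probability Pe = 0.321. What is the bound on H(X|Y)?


H(Pe) = -Pe*log2(Pe) - (1-Pe)*log2(1-Pe) = -0.321*log2(0.321) - 0.679*log2(0.679) = 0.526233 + 0.379233 = 0.9055. Pe*log2(M-1) = 0.321*log2(13) = 1.187841. Bound = H(Pe) + Pe*log2(M-1) = 0.526233 + 0.379233 + 1.187841 = 2.0933

2.0933 bits


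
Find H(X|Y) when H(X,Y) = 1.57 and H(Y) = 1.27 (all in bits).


H(X|Y) = H(X,Y) - H(Y) = 1.57 - 1.27 = 0.3

0.3 bits


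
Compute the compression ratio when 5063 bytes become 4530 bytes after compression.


Ratio = original / compressed = 5063 / 4530 = 1.1177

1.1177


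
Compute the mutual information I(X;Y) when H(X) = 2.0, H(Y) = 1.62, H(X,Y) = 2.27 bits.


I(X;Y) = H(X) + H(Y) - H(X,Y) = 2.0 + 1.62 - 2.27 = 1.35

1.35 bits


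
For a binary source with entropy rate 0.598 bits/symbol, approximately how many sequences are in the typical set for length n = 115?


log2|A_typical| = nH = 115 * 0.598 = 68.77, so |A_typical| ~ 2^68.77 = 5.033e+20

5.033e+20


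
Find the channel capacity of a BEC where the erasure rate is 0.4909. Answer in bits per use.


C = 1 - epsilon = 1 - 0.4909 = 0.5091

0.5091 bits


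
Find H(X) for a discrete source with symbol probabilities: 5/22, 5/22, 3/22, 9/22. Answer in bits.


H = -sum(p_i * log2(p_i)). Terms: -(5/22)*log2(5/22) = 0.485796; -(5/22)*log2(5/22) = 0.485796; -(3/22)*log2(3/22) = 0.391973; -(9/22)*log2(9/22) = 0.527525. H = 0.485796 + 0.485796 + 0.391973 + 0.527525 = 1.8911

1.8911 bits


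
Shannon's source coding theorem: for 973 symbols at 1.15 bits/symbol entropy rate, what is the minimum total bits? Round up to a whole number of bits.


Minimum bits >= n * H = 973 * 1.15 = 1118.95, rounded up to a whole number of bits = 1119

1119 bits


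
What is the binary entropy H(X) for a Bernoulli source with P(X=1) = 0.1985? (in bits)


H = -p*log2(p) - (1-p)*log2(1-p). -0.1985*log2(0.1985) = 0.463059; -0.8015*log2(0.8015) = 0.255859. H = 0.463059 + 0.255859 = 0.7189

0.7189 bits


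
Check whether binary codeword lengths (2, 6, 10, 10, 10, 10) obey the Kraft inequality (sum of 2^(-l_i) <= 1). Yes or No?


Kraft sum = sum(2^(-l_i)) = 0.2695, need <= 1. Result: satisfied (a binary prefix-free code with these lengths exists)

Yes


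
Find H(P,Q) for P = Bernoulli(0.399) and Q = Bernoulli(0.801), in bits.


H(P,Q) = -p*log2(q) - (1-p)*log2(1-q). -0.399*log2(0.801) = 0.127730; -0.601*log2(0.199) = 1.399825. H(P,Q) = 0.127730 + 1.399825 = 1.5276

1.5276 bits


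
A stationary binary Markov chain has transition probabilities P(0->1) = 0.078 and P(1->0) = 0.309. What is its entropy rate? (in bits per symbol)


Stationary distribution: pi_0 = p10/(p01+p10) = 0.7984, pi_1 = 0.2016. Entropy rate H' = pi_0*H(p01) + pi_1*H(p10) = 0.7984*0.3951 + 0.2016*0.892 = 0.4952

0.4952 bits/symbol


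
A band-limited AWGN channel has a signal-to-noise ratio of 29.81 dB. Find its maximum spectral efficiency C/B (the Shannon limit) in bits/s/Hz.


SNR_linear = 10^(29.81/10) = 957.1941; C/B = log2(1 + SNR_linear) = log2(1 + 957.1941) = 9.9042

9.9042 bits/s/Hz


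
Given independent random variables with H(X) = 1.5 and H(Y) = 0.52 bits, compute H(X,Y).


For independent variables, H(X,Y) = H(X) + H(Y) = 1.5 + 0.52 = 2.02

2.02 bits


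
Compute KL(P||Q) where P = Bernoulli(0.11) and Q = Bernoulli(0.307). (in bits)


KL = p*log2(p/q) + (1-p)*log2((1-p)/(1-q)) = 0.11*log2(0.11/0.307) + 0.89*log2(0.89/0.693) = 0.1584

0.1584 bits


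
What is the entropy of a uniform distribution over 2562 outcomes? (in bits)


H = log2(n) = log2(2562) = 11.3231

11.3231 bits


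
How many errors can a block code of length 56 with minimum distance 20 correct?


Correction capability = floor((d-1)/2) = floor((20-1)/2) = 9

9 errors


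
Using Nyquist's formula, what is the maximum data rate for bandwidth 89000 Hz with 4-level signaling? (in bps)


Rate = 2 * B * log2(M) = 2 * 89000 * 2.0 = 356000.0

356000.0 bps


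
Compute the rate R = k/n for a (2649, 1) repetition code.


Rate = k/n = 1/2649

1/2649


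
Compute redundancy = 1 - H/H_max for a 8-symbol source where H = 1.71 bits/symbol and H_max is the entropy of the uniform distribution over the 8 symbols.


H_max = log2(K) = log2(8) = 3.0 bits/symbol. Redundancy = 1 - H/H_max = 1 - 1.71/3.0 = 1 - 0.57 = 0.43

0.43


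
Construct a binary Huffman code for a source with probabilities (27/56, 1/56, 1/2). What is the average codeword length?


Huffman construction (repeatedly merge the two least-probable nodes; each merge adds 1 bit to every symbol beneath it): 1/56 + 27/56 = 1/2; 1/2 + 1/2 = 1. Resulting codeword lengths (in the order the probabilities were given): (2, 2, 1). L_avg = sum(p_i * l_i) = 27/56*2 + 1/56*2 + 1/2*1 = 3/2 = 1.5

1.5 bits


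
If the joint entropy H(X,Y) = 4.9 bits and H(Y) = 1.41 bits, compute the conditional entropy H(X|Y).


H(X|Y) = H(X,Y) - H(Y) = 4.9 - 1.41 = 3.49

3.49 bits


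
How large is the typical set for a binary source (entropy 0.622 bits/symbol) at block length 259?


log2|A_typical| = nH = 259 * 0.622 = 161.098, so |A_typical| ~ 2^161.098 = 3.128e+48

3.128e+48


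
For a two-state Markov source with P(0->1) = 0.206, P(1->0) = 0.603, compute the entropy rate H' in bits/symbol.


Stationary distribution: pi_0 = p10/(p01+p10) = 0.7454, pi_1 = 0.2546. Entropy rate H' = pi_0*H(p01) + pi_1*H(p10) = 0.7454*0.7338 + 0.2546*0.9692 = 0.7937

0.7937 bits/symbol


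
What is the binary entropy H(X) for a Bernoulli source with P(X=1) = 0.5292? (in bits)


H = -p*log2(p) - (1-p)*log2(1-p). -0.5292*log2(0.5292) = 0.485866; -0.4708*log2(0.4708) = 0.511672. H = 0.485866 + 0.511672 = 0.9975

0.9975 bits


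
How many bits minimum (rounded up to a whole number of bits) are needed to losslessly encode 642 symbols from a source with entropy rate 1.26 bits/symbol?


Minimum bits >= n * H = 642 * 1.26 = 808.92, rounded up to a whole number of bits = 809

809 bits


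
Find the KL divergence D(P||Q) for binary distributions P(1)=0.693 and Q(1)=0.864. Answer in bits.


KL = p*log2(p/q) + (1-p)*log2((1-p)/(1-q)) = 0.693*log2(0.693/0.864) + 0.307*log2(0.307/0.136) = 0.1401

0.1401 bits


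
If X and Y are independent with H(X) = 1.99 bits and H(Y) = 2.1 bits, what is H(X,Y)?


For independent variables, H(X,Y) = H(X) + H(Y) = 1.99 + 2.1 = 4.09

4.09 bits


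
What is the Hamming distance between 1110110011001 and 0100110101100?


Count differing positions: ^ . ^ . . . . ^ ^ . ^ . ^ = 6 differences

6


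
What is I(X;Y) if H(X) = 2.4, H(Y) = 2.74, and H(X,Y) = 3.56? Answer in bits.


I(X;Y) = H(X) + H(Y) - H(X,Y) = 2.4 + 2.74 - 3.56 = 1.58

1.58 bits


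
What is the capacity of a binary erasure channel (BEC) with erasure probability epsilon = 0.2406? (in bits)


C = 1 - epsilon = 1 - 0.2406 = 0.7594

0.7594 bits


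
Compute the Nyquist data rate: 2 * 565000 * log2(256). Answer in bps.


Rate = 2 * B * log2(M) = 2 * 565000 * 8.0 = 9040000.0

9040000.0 bps


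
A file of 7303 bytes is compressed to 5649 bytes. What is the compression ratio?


Ratio = original / compressed = 7303 / 5649 = 1.2928

1.2928


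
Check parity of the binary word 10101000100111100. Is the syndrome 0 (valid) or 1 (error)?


Syndrome = XOR of all bits = 1 XOR 0 XOR 1 XOR 0 XOR 1 XOR 0 XOR 0 XOR 0 XOR 1 XOR 0 XOR 0 XOR 1 XOR 1 XOR 1 XOR 1 XOR 0 XOR 0 = 0

0


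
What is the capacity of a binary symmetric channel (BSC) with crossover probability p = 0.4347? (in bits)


H(p) = -p*log2(p) - (1-p)*log2(1-p) = -0.4347*log2(0.4347) - 0.5653*log2(0.5653) = 0.522469 + 0.465192 = 0.9877. C = 1 - H(p) = 1 - 0.9877 = 0.0123

0.0123 bits


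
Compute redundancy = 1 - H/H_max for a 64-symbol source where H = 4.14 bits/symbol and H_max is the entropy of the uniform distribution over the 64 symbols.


H_max = log2(K) = log2(64) = 6.0 bits/symbol. Redundancy = 1 - H/H_max = 1 - 4.14/6.0 = 1 - 0.69 = 0.31

0.31


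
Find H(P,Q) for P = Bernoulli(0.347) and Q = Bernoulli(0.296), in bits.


H(P,Q) = -p*log2(q) - (1-p)*log2(1-q). -0.347*log2(0.296) = 0.609447; -0.653*log2(0.704) = 0.330648. H(P,Q) = 0.609447 + 0.330648 = 0.9401

0.9401 bits


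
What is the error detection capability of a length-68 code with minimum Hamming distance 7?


Detection capability = d_min - 1 = 7 - 1 = 6

6 errors


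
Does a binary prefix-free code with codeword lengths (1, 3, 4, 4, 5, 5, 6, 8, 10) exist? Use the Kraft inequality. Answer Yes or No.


Kraft sum = sum(2^(-l_i)) = 0.833, need <= 1. Result: satisfied (a binary prefix-free code with these lengths exists)

Yes


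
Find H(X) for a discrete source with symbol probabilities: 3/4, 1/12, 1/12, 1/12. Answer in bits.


H = -sum(p_i * log2(p_i)). Terms: -(3/4)*log2(3/4) = 0.311278; -(1/12)*log2(1/12) = 0.298747; -(1/12)*log2(1/12) = 0.298747; -(1/12)*log2(1/12) = 0.298747. H = 0.311278 + 0.298747 + 0.298747 + 0.298747 = 1.2075

1.2075 bits


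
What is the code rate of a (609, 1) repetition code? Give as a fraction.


Rate = k/n = 1/609

1/609


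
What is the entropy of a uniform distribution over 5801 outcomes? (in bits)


H = log2(n) = log2(5801) = 12.5021

12.5021 bits


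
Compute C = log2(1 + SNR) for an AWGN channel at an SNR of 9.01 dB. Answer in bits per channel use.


SNR_linear = 10^(9.01/10) = 7.9616; C = log2(1 + SNR_linear) = log2(1 + 7.9616) = 3.1638

3.1638 bits/channel use


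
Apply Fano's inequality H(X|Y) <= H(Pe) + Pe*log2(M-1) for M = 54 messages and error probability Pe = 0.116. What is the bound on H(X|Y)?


H(Pe) = -Pe*log2(Pe) - (1-Pe)*log2(1-Pe) = -0.116*log2(0.116) - 0.884*log2(0.884) = 0.360505 + 0.157247 = 0.5178. Pe*log2(M-1) = 0.116*log2(53) = 0.664439. Bound = H(Pe) + Pe*log2(M-1) = 0.360505 + 0.157247 + 0.664439 = 1.1822

1.1822 bits


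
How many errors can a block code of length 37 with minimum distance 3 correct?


Correction capability = floor((d-1)/2) = floor((3-1)/2) = 1

1 errors


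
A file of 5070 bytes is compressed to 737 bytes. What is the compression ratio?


Ratio = original / compressed = 5070 / 737 = 6.8792

6.8792


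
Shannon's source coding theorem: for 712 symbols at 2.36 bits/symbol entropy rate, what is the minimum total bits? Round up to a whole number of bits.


Minimum bits >= n * H = 712 * 2.36 = 1680.32, rounded up to a whole number of bits = 1681

1681 bits


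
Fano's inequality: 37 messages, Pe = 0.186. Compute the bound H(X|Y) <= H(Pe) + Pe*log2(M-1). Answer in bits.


H(Pe) = -Pe*log2(Pe) - (1-Pe)*log2(1-Pe) = -0.186*log2(0.186) - 0.814*log2(0.814) = 0.451352 + 0.241676 = 0.693. Pe*log2(M-1) = 0.186*log2(36) = 0.961606. Bound = H(Pe) + Pe*log2(M-1) = 0.451352 + 0.241676 + 0.961606 = 1.6546

1.6546 bits


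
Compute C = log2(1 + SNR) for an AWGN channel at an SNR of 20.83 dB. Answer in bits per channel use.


SNR_linear = 10^(20.83/10) = 121.0598; C = log2(1 + SNR_linear) = log2(1 + 121.0598) = 6.9314

6.9314 bits/channel use


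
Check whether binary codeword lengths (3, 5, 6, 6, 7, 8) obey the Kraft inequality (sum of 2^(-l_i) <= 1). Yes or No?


Kraft sum = sum(2^(-l_i)) = 0.1992, need <= 1. Result: satisfied (a binary prefix-free code with these lengths exists)

Yes


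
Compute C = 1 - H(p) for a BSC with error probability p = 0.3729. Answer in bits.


H(p) = -p*log2(p) - (1-p)*log2(1-p) = -0.3729*log2(0.3729) - 0.6271*log2(0.6271) = 0.530689 + 0.422184 = 0.9529. C = 1 - H(p) = 1 - 0.9529 = 0.0471

0.0471 bits


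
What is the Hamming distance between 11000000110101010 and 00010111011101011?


Count differing positions: ^ ^ . ^ . ^ ^ ^ ^ . ^ . . . . . ^ = 9 differences

9


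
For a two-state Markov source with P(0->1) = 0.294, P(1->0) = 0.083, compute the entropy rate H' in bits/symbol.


Stationary distribution: pi_0 = p10/(p01+p10) = 0.2202, pi_1 = 0.7798. Entropy rate H' = pi_0*H(p01) + pi_1*H(p10) = 0.2202*0.8738 + 0.7798*0.4127 = 0.5142

0.5142 bits/symbol


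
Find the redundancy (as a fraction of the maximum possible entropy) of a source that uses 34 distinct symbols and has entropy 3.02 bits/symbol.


H_max = log2(K) = log2(34) = 5.0875 bits/symbol. Redundancy = 1 - H/H_max = 1 - 3.02/5.0875 = 1 - 0.5936 = 0.4064

0.4064


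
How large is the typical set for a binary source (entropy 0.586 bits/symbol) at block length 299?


log2|A_typical| = nH = 299 * 0.586 = 175.214, so |A_typical| ~ 2^175.214 = 5.555e+52

5.555e+52


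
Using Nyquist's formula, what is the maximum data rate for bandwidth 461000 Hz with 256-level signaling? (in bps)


Rate = 2 * B * log2(M) = 2 * 461000 * 8.0 = 7376000.0

7376000.0 bps


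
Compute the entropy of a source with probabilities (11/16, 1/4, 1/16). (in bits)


H = -sum(p_i * log2(p_i)). Terms: -(11/16)*log2(11/16) = 0.371641; -(1/4)*log2(1/4) = 0.500000; -(1/16)*log2(1/16) = 0.250000. H = 0.371641 + 0.500000 + 0.250000 = 1.1216

1.1216 bits


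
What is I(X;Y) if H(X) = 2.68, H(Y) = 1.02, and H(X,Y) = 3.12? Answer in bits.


I(X;Y) = H(X) + H(Y) - H(X,Y) = 2.68 + 1.02 - 3.12 = 0.58

0.58 bits


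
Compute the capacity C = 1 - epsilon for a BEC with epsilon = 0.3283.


C = 1 - epsilon = 1 - 0.3283 = 0.6717

0.6717 bits


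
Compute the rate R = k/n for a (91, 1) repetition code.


Rate = k/n = 1/91

1/91


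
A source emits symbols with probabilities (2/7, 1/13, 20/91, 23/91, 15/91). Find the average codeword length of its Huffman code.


Huffman construction (repeatedly merge the two least-probable nodes; each merge adds 1 bit to every symbol beneath it): 1/13 + 15/91 = 22/91; 20/91 + 22/91 = 6/13; 23/91 + 2/7 = 7/13; 6/13 + 7/13 = 1. Resulting codeword lengths (in the order the probabilities were given): (2, 3, 2, 2, 3). L_avg = sum(p_i * l_i) = 2/7*2 + 1/13*3 + 20/91*2 + 23/91*2 + 15/91*3 = 204/91 = 2.2418

2.2418 bits


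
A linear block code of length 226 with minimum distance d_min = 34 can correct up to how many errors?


Correction capability = floor((d-1)/2) = floor((34-1)/2) = 16

16 errors


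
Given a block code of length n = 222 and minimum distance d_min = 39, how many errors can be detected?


Detection capability = d_min - 1 = 39 - 1 = 38

38 errors


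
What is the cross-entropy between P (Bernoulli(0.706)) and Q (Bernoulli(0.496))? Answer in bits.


H(P,Q) = -p*log2(q) - (1-p)*log2(1-q). -0.706*log2(0.496) = 0.714181; -0.294*log2(0.504) = 0.290620. H(P,Q) = 0.714181 + 0.290620 = 1.0048

1.0048 bits


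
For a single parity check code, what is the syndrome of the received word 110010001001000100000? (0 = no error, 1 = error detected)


Syndrome = XOR of all bits = 1 XOR 1 XOR 0 XOR 0 XOR 1 XOR 0 XOR 0 XOR 0 XOR 1 XOR 0 XOR 0 XOR 1 XOR 0 XOR 0 XOR 0 XOR 1 XOR 0 XOR 0 XOR 0 XOR 0 XOR 0 = 0

0


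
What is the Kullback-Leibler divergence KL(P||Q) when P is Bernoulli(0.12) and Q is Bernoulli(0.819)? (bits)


KL = p*log2(p/q) + (1-p)*log2((1-p)/(1-q)) = 0.12*log2(0.12/0.819) + 0.88*log2(0.88/0.181) = 1.6752

1.6752 bits


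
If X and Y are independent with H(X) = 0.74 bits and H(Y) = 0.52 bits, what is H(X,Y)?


For independent variables, H(X,Y) = H(X) + H(Y) = 0.74 + 0.52 = 1.26

1.26 bits


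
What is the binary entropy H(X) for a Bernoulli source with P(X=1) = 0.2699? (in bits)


H = -p*log2(p) - (1-p)*log2(1-p). -0.2699*log2(0.2699) = 0.509977; -0.7301*log2(0.7301) = 0.331344. H = 0.509977 + 0.331344 = 0.8413

0.8413 bits


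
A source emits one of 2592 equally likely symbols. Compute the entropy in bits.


H = log2(n) = log2(2592) = 11.3399

11.3399 bits


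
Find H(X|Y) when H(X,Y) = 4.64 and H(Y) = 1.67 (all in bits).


H(X|Y) = H(X,Y) - H(Y) = 4.64 - 1.67 = 2.97

2.97 bits


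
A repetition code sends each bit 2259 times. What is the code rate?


Rate = k/n = 1/2259

1/2259


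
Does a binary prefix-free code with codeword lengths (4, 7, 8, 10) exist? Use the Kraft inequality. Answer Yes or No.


Kraft sum = sum(2^(-l_i)) = 0.0752, need <= 1. Result: satisfied (a binary prefix-free code with these lengths exists)

Yes


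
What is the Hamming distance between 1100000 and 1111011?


Count differing positions: . . ^ ^ . ^ ^ = 4 differences

4


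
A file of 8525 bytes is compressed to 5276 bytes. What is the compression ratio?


Ratio = original / compressed = 8525 / 5276 = 1.6158

1.6158


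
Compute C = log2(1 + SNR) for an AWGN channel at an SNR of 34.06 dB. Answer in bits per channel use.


SNR_linear = 10^(34.06/10) = 2546.8303; C = log2(1 + SNR_linear) = log2(1 + 2546.8303) = 11.3151

11.3151 bits/channel use


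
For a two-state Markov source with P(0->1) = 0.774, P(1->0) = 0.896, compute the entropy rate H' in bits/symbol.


Stationary distribution: pi_0 = p10/(p01+p10) = 0.5365, pi_1 = 0.4635. Entropy rate H' = pi_0*H(p01) + pi_1*H(p10) = 0.5365*0.771 + 0.4635*0.4815 = 0.6368

0.6368 bits/symbol


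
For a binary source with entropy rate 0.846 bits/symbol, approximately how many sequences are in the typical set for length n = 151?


log2|A_typical| = nH = 151 * 0.846 = 127.746, so |A_typical| ~ 2^127.746 = 2.853e+38

2.853e+38


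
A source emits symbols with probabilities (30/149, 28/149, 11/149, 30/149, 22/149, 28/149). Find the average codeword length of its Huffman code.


Huffman construction (repeatedly merge the two least-probable nodes; each merge adds 1 bit to every symbol beneath it): 11/149 + 22/149 = 33/149; 28/149 + 28/149 = 56/149; 30/149 + 30/149 = 60/149; 33/149 + 56/149 = 89/149; 60/149 + 89/149 = 1. Resulting codeword lengths (in the order the probabilities were given): (2, 3, 3, 2, 3, 3). L_avg = sum(p_i * l_i) = 30/149*2 + 28/149*3 + 11/149*3 + 30/149*2 + 22/149*3 + 28/149*3 = 387/149 = 2.5973

2.5973 bits


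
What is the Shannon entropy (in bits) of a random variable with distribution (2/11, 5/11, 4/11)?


H = -sum(p_i * log2(p_i)). Terms: -(2/11)*log2(2/11) = 0.447169; -(5/11)*log2(5/11) = 0.517047; -(4/11)*log2(4/11) = 0.530702. H = 0.447169 + 0.517047 + 0.530702 = 1.4949

1.4949 bits


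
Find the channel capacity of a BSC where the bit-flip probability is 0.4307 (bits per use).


H(p) = -p*log2(p) - (1-p)*log2(1-p) = -0.4307*log2(0.4307) - 0.5693*log2(0.5693) = 0.523406 + 0.462692 = 0.9861. C = 1 - H(p) = 1 - 0.9861 = 0.0139

0.0139 bits


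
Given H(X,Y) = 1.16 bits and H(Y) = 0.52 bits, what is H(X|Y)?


H(X|Y) = H(X,Y) - H(Y) = 1.16 - 0.52 = 0.64

0.64 bits


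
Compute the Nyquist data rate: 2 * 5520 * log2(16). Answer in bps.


Rate = 2 * B * log2(M) = 2 * 5520 * 4.0 = 44160.0

44160.0 bps


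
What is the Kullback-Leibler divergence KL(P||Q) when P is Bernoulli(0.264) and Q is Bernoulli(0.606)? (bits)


KL = p*log2(p/q) + (1-p)*log2((1-p)/(1-q)) = 0.264*log2(0.264/0.606) + 0.736*log2(0.736/0.394) = 0.347

0.347 bits


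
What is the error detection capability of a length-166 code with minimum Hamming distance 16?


Detection capability = d_min - 1 = 16 - 1 = 15

15 errors


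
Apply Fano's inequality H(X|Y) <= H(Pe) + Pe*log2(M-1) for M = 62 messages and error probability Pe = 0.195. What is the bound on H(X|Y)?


H(Pe) = -Pe*log2(Pe) - (1-Pe)*log2(1-Pe) = -0.195*log2(0.195) - 0.805*log2(0.805) = 0.459899 + 0.251916 = 0.7118. Pe*log2(M-1) = 0.195*log2(61) = 1.156494. Bound = H(Pe) + Pe*log2(M-1) = 0.459899 + 0.251916 + 1.156494 = 1.8683

1.8683 bits


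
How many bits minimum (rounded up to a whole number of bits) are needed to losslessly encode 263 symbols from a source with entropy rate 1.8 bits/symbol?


Minimum bits >= n * H = 263 * 1.8 = 473.4, rounded up to a whole number of bits = 474

474 bits


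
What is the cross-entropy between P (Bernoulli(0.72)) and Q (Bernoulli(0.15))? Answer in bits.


H(P,Q) = -p*log2(q) - (1-p)*log2(1-q). -0.72*log2(0.15) = 1.970615; -0.28*log2(0.85) = 0.065650. H(P,Q) = 1.970615 + 0.065650 = 2.0363

2.0363 bits


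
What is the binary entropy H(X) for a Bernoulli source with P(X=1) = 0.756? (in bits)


H = -p*log2(p) - (1-p)*log2(1-p). -0.756*log2(0.756) = 0.305078; -0.244*log2(0.244) = 0.496551. H = 0.305078 + 0.496551 = 0.8016

0.8016 bits


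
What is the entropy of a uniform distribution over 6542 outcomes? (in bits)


H = log2(n) = log2(6542) = 12.6755

12.6755 bits


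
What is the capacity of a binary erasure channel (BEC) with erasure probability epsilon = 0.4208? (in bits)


C = 1 - epsilon = 1 - 0.4208 = 0.5792

0.5792 bits


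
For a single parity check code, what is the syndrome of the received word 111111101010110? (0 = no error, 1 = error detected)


Syndrome = XOR of all bits = 1 XOR 1 XOR 1 XOR 1 XOR 1 XOR 1 XOR 1 XOR 0 XOR 1 XOR 0 XOR 1 XOR 0 XOR 1 XOR 1 XOR 0 = 1

1


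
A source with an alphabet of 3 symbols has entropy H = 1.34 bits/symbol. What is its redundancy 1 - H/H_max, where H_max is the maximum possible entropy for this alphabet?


H_max = log2(K) = log2(3) = 1.585 bits/symbol. Redundancy = 1 - H/H_max = 1 - 1.34/1.585 = 1 - 0.8454 = 0.1546

0.1546


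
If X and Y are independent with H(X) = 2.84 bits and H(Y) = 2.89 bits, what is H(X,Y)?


For independent variables, H(X,Y) = H(X) + H(Y) = 2.84 + 2.89 = 5.73

5.73 bits


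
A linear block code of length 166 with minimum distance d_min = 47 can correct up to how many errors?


Correction capability = floor((d-1)/2) = floor((47-1)/2) = 23

23 errors


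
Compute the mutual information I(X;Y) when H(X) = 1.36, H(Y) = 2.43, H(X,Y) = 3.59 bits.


I(X;Y) = H(X) + H(Y) - H(X,Y) = 1.36 + 2.43 - 3.59 = 0.2

0.2 bits


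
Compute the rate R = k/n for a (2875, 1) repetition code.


Rate = k/n = 1/2875

1/2875


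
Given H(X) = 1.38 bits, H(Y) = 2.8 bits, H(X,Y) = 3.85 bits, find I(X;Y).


I(X;Y) = H(X) + H(Y) - H(X,Y) = 1.38 + 2.8 - 3.85 = 0.33

0.33 bits


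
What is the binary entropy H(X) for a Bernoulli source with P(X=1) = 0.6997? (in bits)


H = -p*log2(p) - (1-p)*log2(1-p). -0.6997*log2(0.6997) = 0.360480; -0.3003*log2(0.3003) = 0.521178. H = 0.360480 + 0.521178 = 0.8817

0.8817 bits


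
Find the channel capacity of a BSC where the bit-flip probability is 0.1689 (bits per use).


H(p) = -p*log2(p) - (1-p)*log2(1-p) = -0.1689*log2(0.1689) - 0.8311*log2(0.8311) = 0.433357 + 0.221826 = 0.6552. C = 1 - H(p) = 1 - 0.6552 = 0.3448

0.3448 bits


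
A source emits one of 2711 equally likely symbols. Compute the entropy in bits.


H = log2(n) = log2(2711) = 11.4046

11.4046 bits


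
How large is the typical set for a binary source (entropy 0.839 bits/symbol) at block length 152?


log2|A_typical| = nH = 152 * 0.839 = 127.528, so |A_typical| ~ 2^127.528 = 2.453e+38

2.453e+38


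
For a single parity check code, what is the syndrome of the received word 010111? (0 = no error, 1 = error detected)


Syndrome = XOR of all bits = 0 XOR 1 XOR 0 XOR 1 XOR 1 XOR 1 = 0

0


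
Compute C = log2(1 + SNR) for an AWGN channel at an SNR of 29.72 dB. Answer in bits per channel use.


SNR_linear = 10^(29.72/10) = 937.562; C = log2(1 + SNR_linear) = log2(1 + 937.562) = 9.8743

9.8743 bits/channel use


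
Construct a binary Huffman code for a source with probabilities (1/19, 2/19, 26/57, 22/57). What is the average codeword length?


Huffman construction (repeatedly merge the two least-probable nodes; each merge adds 1 bit to every symbol beneath it): 1/19 + 2/19 = 3/19; 3/19 + 22/57 = 31/57; 26/57 + 31/57 = 1. Resulting codeword lengths (in the order the probabilities were given): (3, 3, 1, 2). L_avg = sum(p_i * l_i) = 1/19*3 + 2/19*3 + 26/57*1 + 22/57*2 = 97/57 = 1.7018

1.7018 bits


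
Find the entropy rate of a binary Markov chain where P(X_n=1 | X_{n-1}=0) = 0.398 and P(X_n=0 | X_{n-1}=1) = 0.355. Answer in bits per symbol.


Stationary distribution: pi_0 = p10/(p01+p10) = 0.4714, pi_1 = 0.5286. Entropy rate H' = pi_0*H(p01) + pi_1*H(p10) = 0.4714*0.9698 + 0.5286*0.9385 = 0.9532

0.9532 bits/symbol


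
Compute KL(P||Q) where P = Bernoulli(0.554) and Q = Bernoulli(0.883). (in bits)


KL = p*log2(p/q) + (1-p)*log2((1-p)/(1-q)) = 0.554*log2(0.554/0.883) + 0.446*log2(0.446/0.117) = 0.4884

0.4884 bits


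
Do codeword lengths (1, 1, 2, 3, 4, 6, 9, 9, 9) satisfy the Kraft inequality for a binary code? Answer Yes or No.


Kraft sum = sum(2^(-l_i)) = 1.459, need <= 1. Result: violated (a binary prefix-free code with these lengths cannot exist)

No


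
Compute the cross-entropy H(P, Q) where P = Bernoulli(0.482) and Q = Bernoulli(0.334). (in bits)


H(P,Q) = -p*log2(q) - (1-p)*log2(1-q). -0.482*log2(0.334) = 0.762563; -0.518*log2(0.666) = 0.303758. H(P,Q) = 0.762563 + 0.303758 = 1.0663

1.0663 bits


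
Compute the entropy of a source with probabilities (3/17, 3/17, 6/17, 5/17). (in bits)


H = -sum(p_i * log2(p_i)). Terms: -(3/17)*log2(3/17) = 0.441618; -(3/17)*log2(3/17) = 0.441618; -(6/17)*log2(6/17) = 0.530294; -(5/17)*log2(5/17) = 0.519275. H = 0.441618 + 0.441618 + 0.530294 + 0.519275 = 1.9328

1.9328 bits


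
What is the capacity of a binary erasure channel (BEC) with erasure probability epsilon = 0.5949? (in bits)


C = 1 - epsilon = 1 - 0.5949 = 0.4051

0.4051 bits


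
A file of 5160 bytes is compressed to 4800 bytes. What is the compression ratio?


Ratio = original / compressed = 5160 / 4800 = 1.075

1.075


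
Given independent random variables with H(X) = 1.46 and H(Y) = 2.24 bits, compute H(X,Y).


For independent variables, H(X,Y) = H(X) + H(Y) = 1.46 + 2.24 = 3.7

3.7 bits


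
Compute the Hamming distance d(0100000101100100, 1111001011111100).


Count differing positions: ^ . ^ ^ . . ^ ^ ^ . . ^ ^ . . . = 8 differences

8


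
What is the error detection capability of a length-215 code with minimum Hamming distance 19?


Detection capability = d_min - 1 = 19 - 1 = 18

18 errors


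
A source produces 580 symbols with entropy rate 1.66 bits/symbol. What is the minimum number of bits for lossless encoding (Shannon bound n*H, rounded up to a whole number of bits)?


Minimum bits >= n * H = 580 * 1.66 = 962.8, rounded up to a whole number of bits = 963

963 bits


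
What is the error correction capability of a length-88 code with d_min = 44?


Correction capability = floor((d-1)/2) = floor((44-1)/2) = 21

21 errors


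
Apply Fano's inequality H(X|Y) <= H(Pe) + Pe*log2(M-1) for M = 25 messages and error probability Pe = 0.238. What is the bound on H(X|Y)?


H(Pe) = -Pe*log2(Pe) - (1-Pe)*log2(1-Pe) = -0.238*log2(0.238) - 0.762*log2(0.762) = 0.492890 + 0.298808 = 0.7917. Pe*log2(M-1) = 0.238*log2(24) = 1.091221. Bound = H(Pe) + Pe*log2(M-1) = 0.492890 + 0.298808 + 1.091221 = 1.8829

1.8829 bits


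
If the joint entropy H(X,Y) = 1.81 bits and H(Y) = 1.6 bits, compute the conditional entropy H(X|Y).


H(X|Y) = H(X,Y) - H(Y) = 1.81 - 1.6 = 0.21

0.21 bits


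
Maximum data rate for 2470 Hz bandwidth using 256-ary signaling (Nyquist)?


Rate = 2 * B * log2(M) = 2 * 2470 * 8.0 = 39520.0

39520.0 bps


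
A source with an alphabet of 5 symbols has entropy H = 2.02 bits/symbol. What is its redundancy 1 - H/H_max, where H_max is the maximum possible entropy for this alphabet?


H_max = log2(K) = log2(5) = 2.3219 bits/symbol. Redundancy = 1 - H/H_max = 1 - 2.02/2.3219 = 1 - 0.87 = 0.13

0.13


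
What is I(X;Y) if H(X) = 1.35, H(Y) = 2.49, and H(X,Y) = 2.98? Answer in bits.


I(X;Y) = H(X) + H(Y) - H(X,Y) = 1.35 + 2.49 - 2.98 = 0.86

0.86 bits


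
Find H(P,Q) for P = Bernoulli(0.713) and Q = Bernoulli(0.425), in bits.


H(P,Q) = -p*log2(q) - (1-p)*log2(1-q). -0.713*log2(0.425) = 0.880174; -0.287*log2(0.575) = 0.229131. H(P,Q) = 0.880174 + 0.229131 = 1.1093

1.1093 bits


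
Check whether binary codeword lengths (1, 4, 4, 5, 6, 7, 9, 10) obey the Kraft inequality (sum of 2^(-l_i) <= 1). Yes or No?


Kraft sum = sum(2^(-l_i)) = 0.6826, need <= 1. Result: satisfied (a binary prefix-free code with these lengths exists)

Yes


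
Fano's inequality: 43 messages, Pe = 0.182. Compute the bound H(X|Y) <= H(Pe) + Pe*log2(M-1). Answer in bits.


H(Pe) = -Pe*log2(Pe) - (1-Pe)*log2(1-Pe) = -0.182*log2(0.182) - 0.818*log2(0.818) = 0.447354 + 0.237079 = 0.6844. Pe*log2(M-1) = 0.182*log2(42) = 0.981402. Bound = H(Pe) + Pe*log2(M-1) = 0.447354 + 0.237079 + 0.981402 = 1.6658

1.6658 bits


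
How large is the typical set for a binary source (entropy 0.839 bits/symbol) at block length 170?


log2|A_typical| = nH = 170 * 0.839 = 142.63, so |A_typical| ~ 2^142.63 = 8.628e+42

8.628e+42


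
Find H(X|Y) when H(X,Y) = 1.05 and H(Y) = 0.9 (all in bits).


H(X|Y) = H(X,Y) - H(Y) = 1.05 - 0.9 = 0.15

0.15 bits


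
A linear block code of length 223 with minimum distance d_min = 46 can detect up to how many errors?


Detection capability = d_min - 1 = 46 - 1 = 45

45 errors


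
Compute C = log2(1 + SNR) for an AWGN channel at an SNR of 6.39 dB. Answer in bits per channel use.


SNR_linear = 10^(6.39/10) = 4.3551; C = log2(1 + SNR_linear) = log2(1 + 4.3551) = 2.4209

2.4209 bits/channel use


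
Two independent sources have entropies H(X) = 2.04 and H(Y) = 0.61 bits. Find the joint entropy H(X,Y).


For independent variables, H(X,Y) = H(X) + H(Y) = 2.04 + 0.61 = 2.65

2.65 bits


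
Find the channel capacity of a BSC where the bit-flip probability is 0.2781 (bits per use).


H(p) = -p*log2(p) - (1-p)*log2(1-p) = -0.2781*log2(0.2781) - 0.7219*log2(0.7219) = 0.513463 + 0.339386 = 0.8528. C = 1 - H(p) = 1 - 0.8528 = 0.1472

0.1472 bits


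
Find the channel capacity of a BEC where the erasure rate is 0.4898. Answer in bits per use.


C = 1 - epsilon = 1 - 0.4898 = 0.5102

0.5102 bits


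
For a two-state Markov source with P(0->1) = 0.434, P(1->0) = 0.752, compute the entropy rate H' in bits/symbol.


Stationary distribution: pi_0 = p10/(p01+p10) = 0.6341, pi_1 = 0.3659. Entropy rate H' = pi_0*H(p01) + pi_1*H(p10) = 0.6341*0.9874 + 0.3659*0.8081 = 0.9218

0.9218 bits/symbol


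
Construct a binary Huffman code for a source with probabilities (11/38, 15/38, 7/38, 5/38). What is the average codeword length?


Huffman construction (repeatedly merge the two least-probable nodes; each merge adds 1 bit to every symbol beneath it): 5/38 + 7/38 = 6/19; 11/38 + 6/19 = 23/38; 15/38 + 23/38 = 1. Resulting codeword lengths (in the order the probabilities were given): (2, 1, 3, 3). L_avg = sum(p_i * l_i) = 11/38*2 + 15/38*1 + 7/38*3 + 5/38*3 = 73/38 = 1.9211

1.9211 bits


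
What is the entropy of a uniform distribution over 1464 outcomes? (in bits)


H = log2(n) = log2(1464) = 10.5157

10.5157 bits


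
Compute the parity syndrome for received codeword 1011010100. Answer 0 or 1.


Syndrome = XOR of all bits = 1 XOR 0 XOR 1 XOR 1 XOR 0 XOR 1 XOR 0 XOR 1 XOR 0 XOR 0 = 1

1


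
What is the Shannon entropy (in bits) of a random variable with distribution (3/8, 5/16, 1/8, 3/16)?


H = -sum(p_i * log2(p_i)). Terms: -(3/8)*log2(3/8) = 0.530639; -(5/16)*log2(5/16) = 0.524397; -(1/8)*log2(1/8) = 0.375000; -(3/16)*log2(3/16) = 0.452820. H = 0.530639 + 0.524397 + 0.375000 + 0.452820 = 1.8829

1.8829 bits


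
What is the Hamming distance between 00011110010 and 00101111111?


Count differing positions: . . ^ ^ . . . ^ ^ . ^ = 5 differences

5


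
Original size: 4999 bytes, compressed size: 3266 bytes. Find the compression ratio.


Ratio = original / compressed = 4999 / 3266 = 1.5306

1.5306


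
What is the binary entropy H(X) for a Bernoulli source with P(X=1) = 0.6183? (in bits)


H = -p*log2(p) - (1-p)*log2(1-p). -0.6183*log2(0.6183) = 0.428866; -0.3817*log2(0.3817) = 0.530368. H = 0.428866 + 0.530368 = 0.9592

0.9592 bits


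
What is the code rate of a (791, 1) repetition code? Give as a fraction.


Rate = k/n = 1/791

1/791


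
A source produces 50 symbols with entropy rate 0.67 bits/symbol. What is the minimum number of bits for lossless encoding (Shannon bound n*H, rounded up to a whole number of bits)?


Minimum bits >= n * H = 50 * 0.67 = 33.5, rounded up to a whole number of bits = 34

34 bits


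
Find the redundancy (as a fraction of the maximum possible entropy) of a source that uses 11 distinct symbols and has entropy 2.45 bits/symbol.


H_max = log2(K) = log2(11) = 3.4594 bits/symbol. Redundancy = 1 - H/H_max = 1 - 2.45/3.4594 = 1 - 0.7082 = 0.2918

0.2918


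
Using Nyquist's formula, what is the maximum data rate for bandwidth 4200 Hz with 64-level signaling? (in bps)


Rate = 2 * B * log2(M) = 2 * 4200 * 6.0 = 50400.0

50400.0 bps


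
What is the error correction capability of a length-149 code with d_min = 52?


Correction capability = floor((d-1)/2) = floor((52-1)/2) = 25

25 errors


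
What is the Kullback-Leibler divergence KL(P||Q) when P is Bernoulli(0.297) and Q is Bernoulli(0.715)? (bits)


KL = p*log2(p/q) + (1-p)*log2((1-p)/(1-q)) = 0.297*log2(0.297/0.715) + 0.703*log2(0.703/0.285) = 0.5393

0.5393 bits


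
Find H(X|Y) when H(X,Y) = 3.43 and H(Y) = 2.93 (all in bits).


H(X|Y) = H(X,Y) - H(Y) = 3.43 - 2.93 = 0.5

0.5 bits


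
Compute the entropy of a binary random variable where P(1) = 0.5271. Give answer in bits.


H = -p*log2(p) - (1-p)*log2(1-p). -0.5271*log2(0.5271) = 0.486962; -0.4729*log2(0.4729) = 0.510918. H = 0.486962 + 0.510918 = 0.9979

0.9979 bits


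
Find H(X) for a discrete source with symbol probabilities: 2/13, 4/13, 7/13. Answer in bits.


H = -sum(p_i * log2(p_i)). Terms: -(2/13)*log2(2/13) = 0.415452; -(4/13)*log2(4/13) = 0.523212; -(7/13)*log2(7/13) = 0.480892. H = 0.415452 + 0.523212 + 0.480892 = 1.4196

1.4196 bits


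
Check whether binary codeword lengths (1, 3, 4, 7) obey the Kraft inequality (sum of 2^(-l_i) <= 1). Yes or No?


Kraft sum = sum(2^(-l_i)) = 0.6953, need <= 1. Result: satisfied (a binary prefix-free code with these lengths exists)

Yes


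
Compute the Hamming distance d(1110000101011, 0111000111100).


Count differing positions: ^ . . ^ . . . . ^ . ^ ^ ^ = 6 differences

6


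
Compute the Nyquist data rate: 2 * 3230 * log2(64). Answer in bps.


Rate = 2 * B * log2(M) = 2 * 3230 * 6.0 = 38760.0

38760.0 bps


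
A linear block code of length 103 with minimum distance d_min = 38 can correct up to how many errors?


Correction capability = floor((d-1)/2) = floor((38-1)/2) = 18

18 errors


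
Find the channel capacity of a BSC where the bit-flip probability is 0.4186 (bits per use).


H(p) = -p*log2(p) - (1-p)*log2(1-p) = -0.4186*log2(0.4186) - 0.5814*log2(0.5814) = 0.525911 + 0.454886 = 0.9808. C = 1 - H(p) = 1 - 0.9808 = 0.0192

0.0192 bits


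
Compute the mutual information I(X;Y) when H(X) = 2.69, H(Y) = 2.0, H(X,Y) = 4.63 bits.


I(X;Y) = H(X) + H(Y) - H(X,Y) = 2.69 + 2.0 - 4.63 = 0.06

0.06 bits


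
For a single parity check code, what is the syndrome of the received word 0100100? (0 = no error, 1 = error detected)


Syndrome = XOR of all bits = 0 XOR 1 XOR 0 XOR 0 XOR 1 XOR 0 XOR 0 = 0

0


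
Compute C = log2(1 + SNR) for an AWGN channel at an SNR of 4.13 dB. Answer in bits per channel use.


SNR_linear = 10^(4.13/10) = 2.5882; C = log2(1 + SNR_linear) = log2(1 + 2.5882) = 1.8433

1.8433 bits/channel use


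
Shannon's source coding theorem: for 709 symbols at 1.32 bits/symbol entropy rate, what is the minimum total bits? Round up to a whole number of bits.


Minimum bits >= n * H = 709 * 1.32 = 935.88, rounded up to a whole number of bits = 936

936 bits


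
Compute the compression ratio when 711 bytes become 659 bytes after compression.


Ratio = original / compressed = 711 / 659 = 1.0789

1.0789


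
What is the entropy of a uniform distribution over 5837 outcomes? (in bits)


H = log2(n) = log2(5837) = 12.511

12.511 bits


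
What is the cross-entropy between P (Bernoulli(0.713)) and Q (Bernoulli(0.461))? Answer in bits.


H(P,Q) = -p*log2(q) - (1-p)*log2(1-q). -0.713*log2(0.461) = 0.796536; -0.287*log2(0.539) = 0.255901. H(P,Q) = 0.796536 + 0.255901 = 1.0524

1.0524 bits


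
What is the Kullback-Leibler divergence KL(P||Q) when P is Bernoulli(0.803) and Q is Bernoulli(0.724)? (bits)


KL = p*log2(p/q) + (1-p)*log2((1-p)/(1-q)) = 0.803*log2(0.803/0.724) + 0.197*log2(0.197/0.276) = 0.0241

0.0241 bits


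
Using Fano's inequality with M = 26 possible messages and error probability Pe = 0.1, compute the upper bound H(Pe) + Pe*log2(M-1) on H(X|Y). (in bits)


H(Pe) = -Pe*log2(Pe) - (1-Pe)*log2(1-Pe) = -0.1*log2(0.1) - 0.9*log2(0.9) = 0.332193 + 0.136803 = 0.469. Pe*log2(M-1) = 0.1*log2(25) = 0.464386. Bound = H(Pe) + Pe*log2(M-1) = 0.332193 + 0.136803 + 0.464386 = 0.9334

0.9334 bits
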